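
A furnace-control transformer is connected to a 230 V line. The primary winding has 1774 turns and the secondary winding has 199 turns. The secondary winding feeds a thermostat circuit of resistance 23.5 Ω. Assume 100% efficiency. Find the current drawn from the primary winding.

I_p ≈ 0.123 A

V_s = V_p × N_s/N_p = 230 × 199/1774 = 25.800 V.
I_s = V_s/R = 25.800/23.5 = 1.0979 A.
For an ideal transformer I_p N_p = I_s N_s, so I_p = 1.0979 × 199/1774 = 0.123 A.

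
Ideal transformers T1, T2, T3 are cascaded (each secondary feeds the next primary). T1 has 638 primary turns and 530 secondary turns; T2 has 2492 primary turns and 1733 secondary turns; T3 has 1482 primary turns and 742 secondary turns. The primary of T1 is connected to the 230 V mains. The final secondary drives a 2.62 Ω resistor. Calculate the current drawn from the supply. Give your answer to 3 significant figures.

I_supply ≈ 7.34 A

After T1: V = 230.00 × 530/638 = 191.07 V.
After T2: V = 191.07 × 1733/2492 = 132.87 V.
After T3: V = 132.87 × 742/1482 = 66.526 V.
I_load = 66.526/2.62 = 25.391 A, so P_out = 66.526 × 25.391 = 1689.2 W.
All ideal ⇒ P_in = P_out, so I_supply = 1689.2/230 = 7.34 A.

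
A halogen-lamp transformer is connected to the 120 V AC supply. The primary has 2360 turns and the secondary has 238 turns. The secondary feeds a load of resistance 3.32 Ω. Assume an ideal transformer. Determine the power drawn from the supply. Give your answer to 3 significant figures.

V_s = V_p × N_s/N_p = 120 × 238/2360 = 12.102 V.
I_s = V_s/R = 12.102/3.32 = 3.6451 A.
I_p = I_s × N_s/N_p = 3.6451 × 238/2360 = 0.36760 A.
P = V_p I_p = 120 × 0.36760 = 44.1 W.

P ≈ 44.1 W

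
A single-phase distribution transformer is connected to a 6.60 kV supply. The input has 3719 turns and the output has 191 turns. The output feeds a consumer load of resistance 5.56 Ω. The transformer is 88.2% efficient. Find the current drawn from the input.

V_out = 6600 × 191/3719 = 338.96 V.
I_out = V_out/R = 338.96/5.56 = 60.964 A.
P_out = V_out I_out = 338.96 × 60.964 = 20665 W.
P_in = P_out/η = 20665/0.882 = 23429 W.
I_in = P_in/V_in = 23429/6600 = 3.55 A.

I_in ≈ 3.55 A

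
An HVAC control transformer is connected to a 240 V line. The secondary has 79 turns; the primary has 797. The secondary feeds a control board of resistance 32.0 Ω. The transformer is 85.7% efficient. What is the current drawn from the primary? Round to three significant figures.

V_s = 240 × 79/797 = 23.789 V.
I_s = V_s/R = 23.789/32.0 = 0.74341 A.
P_out = V_s I_s = 23.789 × 0.74341 = 17.685 W.
P_in = P_out/η = 17.685/0.857 = 20.636 W.
I_p = P_in/V_p = 20.636/240 = 0.0860 A.

I_p ≈ 0.0860 A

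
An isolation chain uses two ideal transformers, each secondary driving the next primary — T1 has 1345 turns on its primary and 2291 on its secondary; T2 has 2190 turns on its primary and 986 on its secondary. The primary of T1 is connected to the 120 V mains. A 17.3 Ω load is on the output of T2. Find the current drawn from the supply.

After T1: V = 120.00 × 2291/1345 = 204.40 V.
After T2: V = 204.40 × 986/2190 = 92.027 V.
I_load = 92.027/17.3 = 5.3195 A, so P_out = 92.027 × 5.3195 = 489.54 W.
All ideal ⇒ P_in = P_out, so I_supply = 489.54/120 = 4.08 A.

I_supply ≈ 4.08 A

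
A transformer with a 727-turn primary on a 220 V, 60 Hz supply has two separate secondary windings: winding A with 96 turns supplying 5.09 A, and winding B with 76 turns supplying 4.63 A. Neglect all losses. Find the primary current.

V_A = 220 × 96/727 = 29.051 V; V_B = 220 × 76/727 = 22.999 V.
P_out = V_A I_A + V_B I_B = 29.051×5.09 + 22.999×4.63 = 147.87 + 106.48 = 254.35 W.
Ideal ⇒ P_in = P_out, so I_p = P_out/V_p = 254.35/220 = 1.16 A.

I_p ≈ 1.16 A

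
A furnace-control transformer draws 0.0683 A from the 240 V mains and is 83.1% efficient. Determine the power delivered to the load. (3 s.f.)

P_in = V_p I_p = 240 × 0.0683 = 16.392 W.
P_out = η P_in = 0.831 × 16.392 = 13.6 W.

P_out ≈ 13.6 W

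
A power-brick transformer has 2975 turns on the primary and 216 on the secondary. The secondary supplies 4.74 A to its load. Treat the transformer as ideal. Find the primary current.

I_p ≈ 0.344 A

For an ideal transformer I_p/I_s = N_s/N_p, so I_p = 4.74 × 216/2975 = 0.344 A.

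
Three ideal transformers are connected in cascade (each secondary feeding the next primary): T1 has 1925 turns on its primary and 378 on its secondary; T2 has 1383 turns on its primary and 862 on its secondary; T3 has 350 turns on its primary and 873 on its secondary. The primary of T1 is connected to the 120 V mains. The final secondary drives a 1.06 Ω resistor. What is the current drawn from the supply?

After T1: V = 120.00 × 378/1925 = 23.564 V.
After T2: V = 23.564 × 862/1383 = 14.687 V.
After T3: V = 14.687 × 873/350 = 36.633 V.
I_load = 36.633/1.06 = 34.560 A, so P_out = 36.633 × 34.560 = 1266.0 W.
All ideal ⇒ P_in = P_out, so I_supply = 1266.0/120 = 10.6 A.

I_supply ≈ 10.6 A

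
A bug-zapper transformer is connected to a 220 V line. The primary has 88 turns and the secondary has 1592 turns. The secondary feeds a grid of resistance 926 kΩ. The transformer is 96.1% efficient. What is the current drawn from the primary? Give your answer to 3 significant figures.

V_s = 220 × 1592/88 = 3980.0 V.
I_s = V_s/R = 3980.0/926000 = 0.0042981 A.
P_out = V_s I_s = 3980.0 × 0.0042981 = 17.106 W.
P_in = P_out/η = 17.106/0.961 = 17.800 W.
I_p = P_in/V_p = 17.800/220 = 0.0809 A.

I_p ≈ 0.0809 A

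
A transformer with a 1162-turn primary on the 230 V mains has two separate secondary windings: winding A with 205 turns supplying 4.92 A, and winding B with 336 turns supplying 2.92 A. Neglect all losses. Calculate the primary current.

V_A = 230 × 205/1162 = 40.577 V; V_B = 230 × 336/1162 = 66.506 V.
P_out = V_A I_A + V_B I_B = 40.577×4.92 + 66.506×2.92 = 199.64 + 194.20 = 393.83 W.
Ideal ⇒ P_in = P_out, so I_p = P_out/V_p = 393.83/230 = 1.71 A.

I_p ≈ 1.71 A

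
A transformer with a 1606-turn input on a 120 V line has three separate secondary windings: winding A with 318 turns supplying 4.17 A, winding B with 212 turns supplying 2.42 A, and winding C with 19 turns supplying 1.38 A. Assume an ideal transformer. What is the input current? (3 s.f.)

I_in ≈ 1.16 A

V_A = 120 × 318/1606 = 23.761 V; V_B = 120 × 212/1606 = 15.841 V; V_C = 120 × 19/1606 = 1.4197 V.
P_out = V_A I_A + V_B I_B + V_C I_C = 23.761×4.17 + 15.841×2.42 + 1.4197×1.38 = 99.083 + 38.334 + 1.9592 = 139.38 W.
Ideal ⇒ P_in = P_out, so I_in = P_out/V_in = 139.38/120 = 1.16 A.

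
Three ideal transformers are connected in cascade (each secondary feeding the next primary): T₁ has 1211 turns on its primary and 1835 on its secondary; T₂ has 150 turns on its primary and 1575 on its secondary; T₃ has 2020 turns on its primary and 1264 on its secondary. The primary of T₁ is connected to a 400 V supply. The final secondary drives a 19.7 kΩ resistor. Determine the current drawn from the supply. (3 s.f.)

I_supply ≈ 2.01 A

Secondary of T₁: V = 400.00 × 1835/1211 = 606.11 V.
Secondary of T₂: V = 606.11 × 1575/150 = 6364.2 V.
Secondary of T₃: V = 6364.2 × 1264/2020 = 3982.3 V.
I_load = 3982.3/19700 = 0.20215 A, so P_out = 3982.3 × 0.20215 = 805.02 W.
All ideal ⇒ P_in = P_out, so I_supply = 805.02/400 = 2.01 A.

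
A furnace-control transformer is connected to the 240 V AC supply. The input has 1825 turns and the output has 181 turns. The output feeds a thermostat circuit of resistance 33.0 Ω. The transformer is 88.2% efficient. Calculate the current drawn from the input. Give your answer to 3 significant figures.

V_out = 240 × 181/1825 = 23.803 V.
I_out = V_out/R = 23.803/33.0 = 0.72130 A.
P_out = V_out I_out = 23.803 × 0.72130 = 17.169 W.
P_in = P_out/η = 17.169/0.882 = 19.466 W.
I_in = P_in/V_in = 19.466/240 = 0.0811 A.

I_in ≈ 0.0811 A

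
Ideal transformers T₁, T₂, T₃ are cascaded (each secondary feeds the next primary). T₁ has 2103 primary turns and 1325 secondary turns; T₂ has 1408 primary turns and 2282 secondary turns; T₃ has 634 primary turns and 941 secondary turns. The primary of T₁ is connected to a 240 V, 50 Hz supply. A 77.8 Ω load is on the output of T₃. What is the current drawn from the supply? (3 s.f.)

I_supply ≈ 7.09 A

Secondary of T₁: V = 240.00 × 1325/2103 = 151.21 V.
Secondary of T₂: V = 151.21 × 2282/1408 = 245.08 V.
Secondary of T₃: V = 245.08 × 941/634 = 363.75 V.
I_load = 363.75/77.8 = 4.6754 A, so P_out = 363.75 × 4.6754 = 1700.7 W.
All ideal ⇒ P_in = P_out, so I_supply = 1700.7/240 = 7.09 A.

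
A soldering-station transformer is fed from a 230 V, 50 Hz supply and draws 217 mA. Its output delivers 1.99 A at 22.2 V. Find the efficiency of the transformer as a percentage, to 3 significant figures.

P_in = 230 × 0.217 = 49.9100 W.
P_out = 22.2 × 1.99 = 44.1780 W.
η = P_out/P_in = 44.1780/49.9100 = 0.885.

η ≈ 88.5%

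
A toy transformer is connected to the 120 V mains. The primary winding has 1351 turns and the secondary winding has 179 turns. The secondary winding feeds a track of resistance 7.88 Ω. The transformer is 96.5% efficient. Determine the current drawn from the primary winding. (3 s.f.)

I_p ≈ 0.277 A

V_s = 120 × 179/1351 = 15.899 V.
I_s = V_s/R = 15.899/7.88 = 2.0177 A.
P_out = V_s I_s = 15.899 × 2.0177 = 32.080 W.
P_in = P_out/η = 32.080/0.965 = 33.243 W.
I_p = P_in/V_p = 33.243/120 = 0.277 A.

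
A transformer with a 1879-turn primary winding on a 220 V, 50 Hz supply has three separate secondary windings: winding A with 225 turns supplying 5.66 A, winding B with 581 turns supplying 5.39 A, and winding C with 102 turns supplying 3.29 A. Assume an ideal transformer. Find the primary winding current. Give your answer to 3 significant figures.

V_A = 220 × 225/1879 = 26.344 V; V_B = 220 × 581/1879 = 68.026 V; V_C = 220 × 102/1879 = 11.943 V.
P_out = V_A I_A + V_B I_B + V_C I_C = 26.344×5.66 + 68.026×5.39 + 11.943×3.29 = 149.11 + 366.66 + 39.291 = 555.05 W.
Ideal ⇒ P_in = P_out, so I_p = P_out/V_p = 555.05/220 = 2.52 A.

I_p ≈ 2.52 A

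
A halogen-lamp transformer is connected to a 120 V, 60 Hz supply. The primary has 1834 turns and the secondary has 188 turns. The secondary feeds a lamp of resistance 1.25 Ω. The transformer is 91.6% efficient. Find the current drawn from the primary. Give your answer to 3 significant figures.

I_p ≈ 1.10 A

V_s = 120 × 188/1834 = 12.301 V.
I_s = V_s/R = 12.301/1.25 = 9.8408 A.
P_out = V_s I_s = 12.301 × 9.8408 = 121.05 W.
P_in = P_out/η = 121.05/0.916 = 132.15 W.
I_p = P_in/V_p = 132.15/120 = 1.10 A.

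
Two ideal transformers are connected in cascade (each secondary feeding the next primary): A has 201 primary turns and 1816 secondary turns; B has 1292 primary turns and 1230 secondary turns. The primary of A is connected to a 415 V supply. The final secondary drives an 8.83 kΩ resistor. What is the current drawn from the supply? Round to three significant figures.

I_supply ≈ 3.48 A

Secondary of A: V = 415.00 × 1816/201 = 3749.5 V.
Secondary of B: V = 3749.5 × 1230/1292 = 3569.5 V.
I_load = 3569.5/8830 = 0.40425 A, so P_out = 3569.5 × 0.40425 = 1443.0 W.
All ideal ⇒ P_in = P_out, so I_supply = 1443.0/415 = 3.48 A.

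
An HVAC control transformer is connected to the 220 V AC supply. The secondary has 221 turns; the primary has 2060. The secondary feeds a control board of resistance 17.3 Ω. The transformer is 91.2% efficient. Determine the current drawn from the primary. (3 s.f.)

V_s = 220 × 221/2060 = 23.602 V.
I_s = V_s/R = 23.602/17.3 = 1.3643 A.
P_out = V_s I_s = 23.602 × 1.3643 = 32.200 W.
P_in = P_out/η = 32.200/0.912 = 35.306 W.
I_p = P_in/V_p = 35.306/220 = 0.160 A.

I_p ≈ 0.160 A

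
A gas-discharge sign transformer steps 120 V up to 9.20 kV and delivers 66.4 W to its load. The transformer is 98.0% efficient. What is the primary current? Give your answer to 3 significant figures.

I_p ≈ 0.565 A

P_in = P_out/η = 66.4/0.980 = 67.755 W.
I_p = P_in/V_p = 67.755/120 = 0.565 A.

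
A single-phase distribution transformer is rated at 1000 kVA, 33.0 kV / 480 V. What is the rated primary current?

I_p ≈ 30.3 A

I_p = S/V_p = 1000000/33000 = 30.3 A.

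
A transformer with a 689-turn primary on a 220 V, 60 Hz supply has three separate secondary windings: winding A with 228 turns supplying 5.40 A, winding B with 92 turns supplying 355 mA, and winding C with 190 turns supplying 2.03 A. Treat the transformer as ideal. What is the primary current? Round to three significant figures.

V_A = 220 × 228/689 = 72.801 V; V_B = 220 × 92/689 = 29.376 V; V_C = 220 × 190/689 = 60.668 V.
P_out = V_A I_A + V_B I_B + V_C I_C = 72.801×5.40 + 29.376×0.355 + 60.668×2.03 = 393.13 + 10.428 + 123.16 = 526.71 W.
Ideal ⇒ P_in = P_out, so I_p = P_out/V_p = 526.71/220 = 2.39 A.

I_p ≈ 2.39 A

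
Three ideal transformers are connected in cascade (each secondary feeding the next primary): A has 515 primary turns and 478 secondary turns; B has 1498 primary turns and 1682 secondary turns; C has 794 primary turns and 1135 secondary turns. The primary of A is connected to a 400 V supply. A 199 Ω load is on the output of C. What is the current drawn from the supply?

After A: V = 400.00 × 478/515 = 371.26 V.
After B: V = 371.26 × 1682/1498 = 416.86 V.
After C: V = 416.86 × 1135/794 = 595.90 V.
I_load = 595.90/199 = 2.9945 A, so P_out = 595.90 × 2.9945 = 1784.4 W.
All ideal ⇒ P_in = P_out, so I_supply = 1784.4/400 = 4.46 A.

I_supply ≈ 4.46 A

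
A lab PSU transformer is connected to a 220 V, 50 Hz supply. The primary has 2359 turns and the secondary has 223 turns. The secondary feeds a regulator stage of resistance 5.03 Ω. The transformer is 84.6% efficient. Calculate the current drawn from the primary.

V_s = 220 × 223/2359 = 20.797 V.
I_s = V_s/R = 20.797/5.03 = 4.1346 A.
P_out = V_s I_s = 20.797 × 4.1346 = 85.987 W.
P_in = P_out/η = 85.987/0.846 = 101.64 W.
I_p = P_in/V_p = 101.64/220 = 0.462 A.

I_p ≈ 0.462 A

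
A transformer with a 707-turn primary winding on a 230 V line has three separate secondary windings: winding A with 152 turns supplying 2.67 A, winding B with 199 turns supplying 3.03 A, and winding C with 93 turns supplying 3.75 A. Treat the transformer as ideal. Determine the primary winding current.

V_A = 230 × 152/707 = 49.448 V; V_B = 230 × 199/707 = 64.738 V; V_C = 230 × 93/707 = 30.255 V.
P_out = V_A I_A + V_B I_B + V_C I_C = 49.448×2.67 + 64.738×3.03 + 30.255×3.75 = 132.03 + 196.16 + 113.45 = 441.64 W.
Ideal ⇒ P_in = P_out, so I_p = P_out/V_p = 441.64/230 = 1.92 A.

I_p ≈ 1.92 A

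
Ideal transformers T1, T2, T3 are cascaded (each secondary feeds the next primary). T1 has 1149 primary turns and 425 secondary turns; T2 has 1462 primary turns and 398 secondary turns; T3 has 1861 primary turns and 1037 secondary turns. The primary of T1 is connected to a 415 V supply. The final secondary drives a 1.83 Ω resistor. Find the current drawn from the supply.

I_supply ≈ 0.714 A

Secondary of T1: V = 415.00 × 425/1149 = 153.50 V.
Secondary of T2: V = 153.50 × 398/1462 = 41.788 V.
Secondary of T3: V = 41.788 × 1037/1861 = 23.285 V.
I_load = 23.285/1.83 = 12.724 A, so P_out = 23.285 × 12.724 = 296.29 W.
All ideal ⇒ P_in = P_out, so I_supply = 296.29/415 = 0.714 A.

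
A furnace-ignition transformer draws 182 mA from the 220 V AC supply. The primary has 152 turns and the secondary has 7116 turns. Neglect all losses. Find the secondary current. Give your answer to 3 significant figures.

I_s/I_p = N_p/N_s, so I_s = 0.182 × 152/7116 = 0.00389 A.

I_s ≈ 0.00389 A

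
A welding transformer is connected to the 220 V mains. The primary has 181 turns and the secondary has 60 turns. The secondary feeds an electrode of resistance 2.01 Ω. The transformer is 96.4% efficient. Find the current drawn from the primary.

V_s = 220 × 60/181 = 72.928 V.
I_s = V_s/R = 72.928/2.01 = 36.283 A.
P_out = V_s I_s = 72.928 × 36.283 = 2646.0 W.
P_in = P_out/η = 2646.0/0.964 = 2744.8 W.
I_p = P_in/V_p = 2744.8/220 = 12.5 A.

I_p ≈ 12.5 A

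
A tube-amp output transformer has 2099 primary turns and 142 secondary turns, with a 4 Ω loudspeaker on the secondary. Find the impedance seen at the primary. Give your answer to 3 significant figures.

Z_p ≈ 874 Ω

Z_p = (N_p/N_s)² × Z_s = (2099/142)² × 4 = 874 Ω.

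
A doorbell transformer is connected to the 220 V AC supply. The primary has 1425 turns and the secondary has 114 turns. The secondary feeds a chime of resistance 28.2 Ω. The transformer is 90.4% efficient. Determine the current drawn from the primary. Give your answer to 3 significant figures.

V_s = 220 × 114/1425 = 17.600 V.
I_s = V_s/R = 17.600/28.2 = 0.62411 A.
P_out = V_s I_s = 17.600 × 0.62411 = 10.984 W.
P_in = P_out/η = 10.984/0.904 = 12.151 W.
I_p = P_in/V_p = 12.151/220 = 0.0552 A.

I_p ≈ 0.0552 A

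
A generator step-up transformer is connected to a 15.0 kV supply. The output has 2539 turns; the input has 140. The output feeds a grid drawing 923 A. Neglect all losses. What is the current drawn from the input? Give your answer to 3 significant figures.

I_in ≈ 16700 A

For an ideal transformer I_in N_in = I_out N_out, so I_in = 923 × 2539/140 = 16700 A.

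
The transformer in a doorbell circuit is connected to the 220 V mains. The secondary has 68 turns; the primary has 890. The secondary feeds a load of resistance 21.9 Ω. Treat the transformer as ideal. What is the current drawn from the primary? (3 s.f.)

V_s = V_p × N_s/N_p = 220 × 68/890 = 16.809 V.
I_s = V_s/R = 16.809/21.9 = 0.76753 A.
For an ideal transformer I_p N_p = I_s N_s, so I_p = 0.76753 × 68/890 = 0.0586 A.

I_p ≈ 0.0586 A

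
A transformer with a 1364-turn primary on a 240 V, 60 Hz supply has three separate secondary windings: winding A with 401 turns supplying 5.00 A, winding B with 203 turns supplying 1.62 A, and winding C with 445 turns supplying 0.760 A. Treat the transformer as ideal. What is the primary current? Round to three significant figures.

I_p ≈ 1.96 A

V_A = 240 × 401/1364 = 70.557 V; V_B = 240 × 203/1364 = 35.718 V; V_C = 240 × 445/1364 = 78.299 V.
P_out = V_A I_A + V_B I_B + V_C I_C = 70.557×5.00 + 35.718×1.62 + 78.299×0.760 = 352.79 + 57.864 + 59.507 = 470.16 W.
Ideal ⇒ P_in = P_out, so I_p = P_out/V_p = 470.16/240 = 1.96 A.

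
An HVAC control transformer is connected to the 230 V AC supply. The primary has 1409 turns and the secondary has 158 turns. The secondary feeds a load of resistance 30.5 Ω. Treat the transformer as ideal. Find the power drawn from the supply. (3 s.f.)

P ≈ 21.8 W

V_s = V_p × N_s/N_p = 230 × 158/1409 = 25.791 V.
I_s = V_s/R = 25.791/30.5 = 0.84562 A.
I_p = I_s × N_s/N_p = 0.84562 × 158/1409 = 0.094824 A.
P = V_p I_p = 230 × 0.094824 = 21.8 W.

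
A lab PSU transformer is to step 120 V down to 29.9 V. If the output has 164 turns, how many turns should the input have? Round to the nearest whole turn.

N_in/N_out = V_in/V_out, so N_in = 164 × 120/29.9 = 658.2 ≈ 658 turns.

N_in = 658 turns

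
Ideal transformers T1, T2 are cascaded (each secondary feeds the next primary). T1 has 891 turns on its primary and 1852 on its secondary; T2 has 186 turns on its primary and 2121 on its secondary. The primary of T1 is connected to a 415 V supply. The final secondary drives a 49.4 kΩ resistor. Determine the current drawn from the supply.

After T1: V = 415.00 × 1852/891 = 862.60 V.
After T2: V = 862.60 × 2121/186 = 9836.5 V.
I_load = 9836.5/49400 = 0.19912 A, so P_out = 9836.5 × 0.19912 = 1958.6 W.
All ideal ⇒ P_in = P_out, so I_supply = 1958.6/415 = 4.72 A.

I_supply ≈ 4.72 A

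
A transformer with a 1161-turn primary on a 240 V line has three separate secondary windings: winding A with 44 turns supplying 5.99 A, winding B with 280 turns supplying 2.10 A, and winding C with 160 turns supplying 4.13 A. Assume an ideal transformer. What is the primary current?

I_p ≈ 1.30 A

V_A = 240 × 44/1161 = 9.0956 V; V_B = 240 × 280/1161 = 57.881 V; V_C = 240 × 160/1161 = 33.075 V.
P_out = V_A I_A + V_B I_B + V_C I_C = 9.0956×5.99 + 57.881×2.10 + 33.075×4.13 = 54.483 + 121.55 + 136.60 = 312.63 W.
Ideal ⇒ P_in = P_out, so I_p = P_out/V_p = 312.63/240 = 1.30 A.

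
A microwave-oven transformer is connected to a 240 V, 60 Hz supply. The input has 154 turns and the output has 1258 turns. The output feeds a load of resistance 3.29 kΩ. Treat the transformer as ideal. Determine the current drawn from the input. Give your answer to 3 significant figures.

V_out = V_in × N_out/N_in = 240 × 1258/154 = 1960.5 V.
I_out = V_out/R = 1960.5/3290 = 0.59590 A.
For an ideal transformer I_in N_in = I_out N_out, so I_in = 0.59590 × 1258/154 = 4.87 A.

I_in ≈ 4.87 A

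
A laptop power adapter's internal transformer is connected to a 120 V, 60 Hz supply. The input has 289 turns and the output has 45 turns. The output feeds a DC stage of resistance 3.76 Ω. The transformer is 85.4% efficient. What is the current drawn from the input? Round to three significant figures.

I_in ≈ 0.906 A

V_out = 120 × 45/289 = 18.685 V.
I_out = V_out/R = 18.685/3.76 = 4.9694 A.
P_out = V_out I_out = 18.685 × 4.9694 = 92.855 W.
P_in = P_out/η = 92.855/0.854 = 108.73 W.
I_in = P_in/V_in = 108.73/120 = 0.906 A.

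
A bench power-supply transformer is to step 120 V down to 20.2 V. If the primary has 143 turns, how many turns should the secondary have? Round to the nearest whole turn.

N_s = 24 turns

N_s/N_p = V_s/V_p, so N_s = 143 × 20.2/120 = 24.1 ≈ 24 turns.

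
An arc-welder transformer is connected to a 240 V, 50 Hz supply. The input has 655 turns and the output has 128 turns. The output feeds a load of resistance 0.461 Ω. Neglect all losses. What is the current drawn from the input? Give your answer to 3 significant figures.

I_in ≈ 19.9 A

V_out = V_in × N_out/N_in = 240 × 128/655 = 46.901 V.
I_out = V_out/R = 46.901/0.461 = 101.74 A.
For an ideal transformer I_in N_in = I_out N_out, so I_in = 101.74 × 128/655 = 19.9 A.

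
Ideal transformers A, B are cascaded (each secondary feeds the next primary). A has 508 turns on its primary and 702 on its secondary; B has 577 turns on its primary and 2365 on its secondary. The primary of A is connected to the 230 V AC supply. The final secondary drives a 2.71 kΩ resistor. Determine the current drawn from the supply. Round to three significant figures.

I_supply ≈ 2.72 A

After A: V = 230.00 × 702/508 = 317.83 V.
After B: V = 317.83 × 2365/577 = 1302.7 V.
I_load = 1302.7/2710 = 0.48071 A, so P_out = 1302.7 × 0.48071 = 626.24 W.
All ideal ⇒ P_in = P_out, so I_supply = 626.24/230 = 2.72 A.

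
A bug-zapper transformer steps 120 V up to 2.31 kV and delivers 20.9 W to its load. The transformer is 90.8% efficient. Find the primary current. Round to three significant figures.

I_p ≈ 0.192 A

P_in = P_out/η = 20.9/0.908 = 23.018 W.
I_p = P_in/V_p = 23.018/120 = 0.192 A.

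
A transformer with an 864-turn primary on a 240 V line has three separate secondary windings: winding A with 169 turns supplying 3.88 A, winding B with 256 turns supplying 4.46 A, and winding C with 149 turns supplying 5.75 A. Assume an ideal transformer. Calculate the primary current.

I_p ≈ 3.07 A

V_A = 240 × 169/864 = 46.944 V; V_B = 240 × 256/864 = 71.111 V; V_C = 240 × 149/864 = 41.389 V.
P_out = V_A I_A + V_B I_B + V_C I_C = 46.944×3.88 + 71.111×4.46 + 41.389×5.75 = 182.14 + 317.16 + 237.99 = 737.29 W.
Ideal ⇒ P_in = P_out, so I_p = P_out/V_p = 737.29/240 = 3.07 A.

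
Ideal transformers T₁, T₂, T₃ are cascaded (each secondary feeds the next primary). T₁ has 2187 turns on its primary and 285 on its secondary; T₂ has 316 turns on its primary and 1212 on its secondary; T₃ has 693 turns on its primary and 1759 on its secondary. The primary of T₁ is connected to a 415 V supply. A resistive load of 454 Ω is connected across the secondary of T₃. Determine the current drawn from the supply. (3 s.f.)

After T₁: V = 415.00 × 285/2187 = 54.081 V.
After T₂: V = 54.081 × 1212/316 = 207.42 V.
After T₃: V = 207.42 × 1759/693 = 526.49 V.
I_load = 526.49/454 = 1.1597 A, so P_out = 526.49 × 1.1597 = 610.56 W.
All ideal ⇒ P_in = P_out, so I_supply = 610.56/415 = 1.47 A.

I_supply ≈ 1.47 A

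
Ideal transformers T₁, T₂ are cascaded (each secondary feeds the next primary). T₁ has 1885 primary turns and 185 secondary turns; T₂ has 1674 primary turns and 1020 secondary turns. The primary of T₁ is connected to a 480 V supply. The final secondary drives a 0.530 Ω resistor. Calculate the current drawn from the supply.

After T₁: V = 480.00 × 185/1885 = 47.109 V.
After T₂: V = 47.109 × 1020/1674 = 28.704 V.
I_load = 28.704/0.530 = 54.159 A, so P_out = 28.704 × 54.159 = 1554.6 W.
All ideal ⇒ P_in = P_out, so I_supply = 1554.6/480 = 3.24 A.

I_supply ≈ 3.24 A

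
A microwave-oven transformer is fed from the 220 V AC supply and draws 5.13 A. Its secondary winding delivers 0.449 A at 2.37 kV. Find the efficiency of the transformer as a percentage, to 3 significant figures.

P_in = 220 × 5.13 = 1128.60 W.
P_out = 2370 × 0.449 = 1064.13 W.
η = P_out/P_in = 1064.13/1128.60 = 0.943.

η ≈ 94.3%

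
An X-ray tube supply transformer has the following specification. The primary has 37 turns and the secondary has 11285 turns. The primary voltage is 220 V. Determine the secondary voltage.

V_s ≈ 67100 V

V_s/V_p = N_s/N_p, so V_s = 220 × 11285/37 = 67100 V.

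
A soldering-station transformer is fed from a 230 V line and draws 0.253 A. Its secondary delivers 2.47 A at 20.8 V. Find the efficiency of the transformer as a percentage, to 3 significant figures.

P_in = 230 × 0.253 = 58.1900 W.
P_out = 20.8 × 2.47 = 51.3760 W.
η = P_out/P_in = 51.3760/58.1900 = 0.883.

η ≈ 88.3%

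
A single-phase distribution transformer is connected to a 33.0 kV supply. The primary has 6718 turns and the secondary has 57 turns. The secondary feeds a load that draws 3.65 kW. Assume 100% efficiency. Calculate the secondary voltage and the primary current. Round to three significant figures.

V_s = V_p × N_s/N_p = 33000 × 57/6718 = 279.99 V.
I_s = P/V_s = 3650/279.99 = 13.036 A.
I_p = I_s × N_s/N_p = 13.036 × 57/6718 = 0.111 A.

V_s ≈ 280 V, I_p ≈ 0.111 A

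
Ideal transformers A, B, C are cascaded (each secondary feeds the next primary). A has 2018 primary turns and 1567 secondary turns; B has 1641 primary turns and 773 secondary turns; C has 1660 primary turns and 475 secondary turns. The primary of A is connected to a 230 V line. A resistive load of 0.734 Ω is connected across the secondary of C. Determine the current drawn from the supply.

After A: V = 230.00 × 1567/2018 = 178.60 V.
After B: V = 178.60 × 773/1641 = 84.129 V.
After C: V = 84.129 × 475/1660 = 24.073 V.
I_load = 24.073/0.734 = 32.797 A, so P_out = 24.073 × 32.797 = 789.53 W.
All ideal ⇒ P_in = P_out, so I_supply = 789.53/230 = 3.43 A.

I_supply ≈ 3.43 A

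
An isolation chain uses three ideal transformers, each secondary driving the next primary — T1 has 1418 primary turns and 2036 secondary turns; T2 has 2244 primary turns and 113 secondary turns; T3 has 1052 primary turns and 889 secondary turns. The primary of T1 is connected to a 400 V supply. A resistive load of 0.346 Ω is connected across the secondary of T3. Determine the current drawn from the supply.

I_supply ≈ 4.32 A

Secondary of T1: V = 400.00 × 2036/1418 = 574.33 V.
Secondary of T2: V = 574.33 × 113/2244 = 28.921 V.
Secondary of T3: V = 28.921 × 889/1052 = 24.440 V.
I_load = 24.440/0.346 = 70.636 A, so P_out = 24.440 × 70.636 = 1726.4 W.
All ideal ⇒ P_in = P_out, so I_supply = 1726.4/400 = 4.32 A.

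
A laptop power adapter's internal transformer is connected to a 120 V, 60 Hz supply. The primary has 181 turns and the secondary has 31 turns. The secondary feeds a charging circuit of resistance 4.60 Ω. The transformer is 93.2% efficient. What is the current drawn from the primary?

V_s = 120 × 31/181 = 20.552 V.
I_s = V_s/R = 20.552/4.60 = 4.4679 A.
P_out = V_s I_s = 20.552 × 4.4679 = 91.827 W.
P_in = P_out/η = 91.827/0.932 = 98.527 W.
I_p = P_in/V_p = 98.527/120 = 0.821 A.

I_p ≈ 0.821 A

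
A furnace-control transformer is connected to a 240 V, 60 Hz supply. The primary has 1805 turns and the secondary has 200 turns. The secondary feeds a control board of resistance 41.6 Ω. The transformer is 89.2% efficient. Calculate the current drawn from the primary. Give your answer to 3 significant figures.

I_p ≈ 0.0794 A

V_s = 240 × 200/1805 = 26.593 V.
I_s = V_s/R = 26.593/41.6 = 0.63925 A.
P_out = V_s I_s = 26.593 × 0.63925 = 16.999 W.
P_in = P_out/η = 16.999/0.892 = 19.058 W.
I_p = P_in/V_p = 19.058/240 = 0.0794 A.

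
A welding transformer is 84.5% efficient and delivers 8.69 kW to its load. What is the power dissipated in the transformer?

P_in = P_out/η = 8690/0.845 = 10284.0 W.
P_loss = P_in − P_out = 10284.0 − 8690 = 1590 W.

P_loss ≈ 1590 W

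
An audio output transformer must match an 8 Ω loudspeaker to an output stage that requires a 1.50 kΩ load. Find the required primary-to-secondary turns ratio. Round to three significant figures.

Z_p/Z_s = (N_p/N_s)², so N_p/N_s = √(1500/8) = √188 = 13.7.

N_p/N_s ≈ 13.7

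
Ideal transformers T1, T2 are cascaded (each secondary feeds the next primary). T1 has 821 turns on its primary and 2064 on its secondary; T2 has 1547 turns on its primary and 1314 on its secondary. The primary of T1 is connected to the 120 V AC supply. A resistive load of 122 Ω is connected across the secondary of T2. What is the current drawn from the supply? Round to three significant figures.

I_supply ≈ 4.49 A

Secondary of T1: V = 120.00 × 2064/821 = 301.68 V.
Secondary of T2: V = 301.68 × 1314/1547 = 256.24 V.
I_load = 256.24/122 = 2.1004 A, so P_out = 256.24 × 2.1004 = 538.20 W.
All ideal ⇒ P_in = P_out, so I_supply = 538.20/120 = 4.49 A.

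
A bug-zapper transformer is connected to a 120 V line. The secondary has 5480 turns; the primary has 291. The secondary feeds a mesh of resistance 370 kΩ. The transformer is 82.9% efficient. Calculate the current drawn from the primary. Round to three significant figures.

V_s = 120 × 5480/291 = 2259.8 V.
I_s = V_s/R = 2259.8/370000 = 0.0061076 A.
P_out = V_s I_s = 2259.8 × 0.0061076 = 13.802 W.
P_in = P_out/η = 13.802/0.829 = 16.649 W.
I_p = P_in/V_p = 16.649/120 = 0.139 A.

I_p ≈ 0.139 A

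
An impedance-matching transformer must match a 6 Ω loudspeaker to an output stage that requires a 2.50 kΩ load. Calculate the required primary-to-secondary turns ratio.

Z_p/Z_s = (N_p/N_s)², so N_p/N_s = √(2500/6) = √417 = 20.4.

N_p/N_s ≈ 20.4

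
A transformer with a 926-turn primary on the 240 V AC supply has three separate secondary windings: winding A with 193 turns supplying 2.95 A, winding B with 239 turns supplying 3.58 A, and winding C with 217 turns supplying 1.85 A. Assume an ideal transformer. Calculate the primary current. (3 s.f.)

V_A = 240 × 193/926 = 50.022 V; V_B = 240 × 239/926 = 61.944 V; V_C = 240 × 217/926 = 56.242 V.
P_out = V_A I_A + V_B I_B + V_C I_C = 50.022×2.95 + 61.944×3.58 + 56.242×1.85 = 147.56 + 221.76 + 104.05 = 473.37 W.
Ideal ⇒ P_in = P_out, so I_p = P_out/V_p = 473.37/240 = 1.97 A.

I_p ≈ 1.97 A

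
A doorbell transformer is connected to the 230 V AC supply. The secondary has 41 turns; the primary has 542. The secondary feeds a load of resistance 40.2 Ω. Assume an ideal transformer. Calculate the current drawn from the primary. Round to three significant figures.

I_p ≈ 0.0327 A

V_s = V_p × N_s/N_p = 230 × 41/542 = 17.399 V.
I_s = V_s/R = 17.399/40.2 = 0.43280 A.
For an ideal transformer I_p N_p = I_s N_s, so I_p = 0.43280 × 41/542 = 0.0327 A.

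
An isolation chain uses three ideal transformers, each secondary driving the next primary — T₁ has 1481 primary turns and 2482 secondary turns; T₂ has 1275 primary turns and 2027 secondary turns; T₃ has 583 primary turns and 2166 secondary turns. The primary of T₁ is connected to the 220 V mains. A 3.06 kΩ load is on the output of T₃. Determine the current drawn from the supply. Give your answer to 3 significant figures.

I_supply ≈ 7.04 A

After T₁: V = 220.00 × 2482/1481 = 368.70 V.
After T₂: V = 368.70 × 2027/1275 = 586.16 V.
After T₃: V = 586.16 × 2166/583 = 2177.7 V.
I_load = 2177.7/3060 = 0.71167 A, so P_out = 2177.7 × 0.71167 = 1549.8 W.
All ideal ⇒ P_in = P_out, so I_supply = 1549.8/220 = 7.04 A.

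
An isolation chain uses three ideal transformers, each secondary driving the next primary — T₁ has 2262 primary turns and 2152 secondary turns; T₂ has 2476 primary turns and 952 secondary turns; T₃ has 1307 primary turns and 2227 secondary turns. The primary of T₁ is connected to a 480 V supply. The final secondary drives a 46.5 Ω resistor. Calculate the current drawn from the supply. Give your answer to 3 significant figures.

Secondary of T₁: V = 480.00 × 2152/2262 = 456.66 V.
Secondary of T₂: V = 456.66 × 952/2476 = 175.58 V.
Secondary of T₃: V = 175.58 × 2227/1307 = 299.17 V.
I_load = 299.17/46.5 = 6.4338 A, so P_out = 299.17 × 6.4338 = 1924.8 W.
All ideal ⇒ P_in = P_out, so I_supply = 1924.8/480 = 4.01 A.

I_supply ≈ 4.01 A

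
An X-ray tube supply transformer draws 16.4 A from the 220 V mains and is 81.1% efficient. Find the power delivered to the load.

P_out ≈ 2930 W

P_in = V_p I_p = 220 × 16.4 = 3608.0 W.
P_out = η P_in = 0.811 × 3608.0 = 2930 W.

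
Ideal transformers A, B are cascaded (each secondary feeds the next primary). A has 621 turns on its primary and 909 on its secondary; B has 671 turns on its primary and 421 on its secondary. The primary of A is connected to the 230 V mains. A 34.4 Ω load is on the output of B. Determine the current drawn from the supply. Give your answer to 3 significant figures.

I_supply ≈ 5.64 A

After A: V = 230.00 × 909/621 = 336.67 V.
After B: V = 336.67 × 421/671 = 211.23 V.
I_load = 211.23/34.4 = 6.1405 A, so P_out = 211.23 × 6.1405 = 1297.1 W.
All ideal ⇒ P_in = P_out, so I_supply = 1297.1/230 = 5.64 A.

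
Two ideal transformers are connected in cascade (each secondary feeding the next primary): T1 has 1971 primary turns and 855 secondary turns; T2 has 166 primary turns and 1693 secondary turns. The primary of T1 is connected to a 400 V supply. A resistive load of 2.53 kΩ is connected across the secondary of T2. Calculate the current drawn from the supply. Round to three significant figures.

I_supply ≈ 3.09 A

Secondary of T1: V = 400.00 × 855/1971 = 173.52 V.
Secondary of T2: V = 173.52 × 1693/166 = 1769.7 V.
I_load = 1769.7/2530 = 0.69947 A, so P_out = 1769.7 × 0.69947 = 1237.8 W.
All ideal ⇒ P_in = P_out, so I_supply = 1237.8/400 = 3.09 A.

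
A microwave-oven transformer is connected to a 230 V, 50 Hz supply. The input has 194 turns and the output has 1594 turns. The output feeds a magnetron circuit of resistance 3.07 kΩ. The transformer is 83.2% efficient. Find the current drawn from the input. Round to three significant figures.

V_out = 230 × 1594/194 = 1889.8 V.
I_out = V_out/R = 1889.8/3070 = 0.61557 A.
P_out = V_out I_out = 1889.8 × 0.61557 = 1163.3 W.
P_in = P_out/η = 1163.3/0.832 = 1398.2 W.
I_in = P_in/V_in = 1398.2/230 = 6.08 A.

I_in ≈ 6.08 A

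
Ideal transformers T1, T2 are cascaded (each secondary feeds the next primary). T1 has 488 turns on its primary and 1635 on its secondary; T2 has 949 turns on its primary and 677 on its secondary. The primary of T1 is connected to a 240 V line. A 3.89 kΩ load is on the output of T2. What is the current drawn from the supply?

After T1: V = 240.00 × 1635/488 = 804.10 V.
After T2: V = 804.10 × 677/949 = 573.63 V.
I_load = 573.63/3890 = 0.14746 A, so P_out = 573.63 × 0.14746 = 84.589 W.
All ideal ⇒ P_in = P_out, so I_supply = 84.589/240 = 0.352 A.

I_supply ≈ 0.352 A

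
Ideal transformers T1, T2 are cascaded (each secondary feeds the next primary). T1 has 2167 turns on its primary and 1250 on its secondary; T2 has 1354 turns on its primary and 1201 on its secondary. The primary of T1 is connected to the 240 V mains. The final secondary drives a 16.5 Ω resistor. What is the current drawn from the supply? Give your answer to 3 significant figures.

I_supply ≈ 3.81 A

Secondary of T1: V = 240.00 × 1250/2167 = 138.44 V.
Secondary of T2: V = 138.44 × 1201/1354 = 122.80 V.
I_load = 122.80/16.5 = 7.4422 A, so P_out = 122.80 × 7.4422 = 913.88 W.
All ideal ⇒ P_in = P_out, so I_supply = 913.88/240 = 3.81 A.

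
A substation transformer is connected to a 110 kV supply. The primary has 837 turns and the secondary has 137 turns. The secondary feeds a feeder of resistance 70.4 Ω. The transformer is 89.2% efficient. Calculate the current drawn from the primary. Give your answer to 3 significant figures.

I_p ≈ 46.9 A

V_s = 110000 × 137/837 = 18005 V.
I_s = V_s/R = 18005/70.4 = 255.75 A.
P_out = V_s I_s = 18005 × 255.75 = 4.6047×10^6 W.
P_in = P_out/η = 4.6047×10^6/0.892 = 5.1622×10^6 W.
I_p = P_in/V_p = 5.1622×10^6/110000 = 46.9 A.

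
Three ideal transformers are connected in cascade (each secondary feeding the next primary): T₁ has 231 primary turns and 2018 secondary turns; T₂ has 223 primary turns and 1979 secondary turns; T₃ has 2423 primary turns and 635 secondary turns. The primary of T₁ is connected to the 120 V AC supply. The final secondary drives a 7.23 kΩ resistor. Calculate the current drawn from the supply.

Secondary of T₁: V = 120.00 × 2018/231 = 1048.3 V.
Secondary of T₂: V = 1048.3 × 1979/223 = 9303.2 V.
Secondary of T₃: V = 9303.2 × 635/2423 = 2438.1 V.
I_load = 2438.1/7230 = 0.33722 A, so P_out = 2438.1 × 0.33722 = 822.18 W.
All ideal ⇒ P_in = P_out, so I_supply = 822.18/120 = 6.85 A.

I_supply ≈ 6.85 A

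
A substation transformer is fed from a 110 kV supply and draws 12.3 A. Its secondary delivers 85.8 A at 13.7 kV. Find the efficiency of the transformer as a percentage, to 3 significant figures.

η ≈ 86.9%

P_in = 110000 × 12.3 = 1.35300×10^6 W.
P_out = 13700 × 85.8 = 1.17546×10^6 W.
η = P_out/P_in = 1.17546×10^6/(1.35300×10^6) = 0.869.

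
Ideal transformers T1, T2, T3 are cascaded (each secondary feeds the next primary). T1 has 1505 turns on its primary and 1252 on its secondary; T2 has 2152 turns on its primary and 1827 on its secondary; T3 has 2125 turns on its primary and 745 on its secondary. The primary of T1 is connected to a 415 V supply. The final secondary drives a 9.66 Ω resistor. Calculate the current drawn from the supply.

I_supply ≈ 2.63 A

After T1: V = 415.00 × 1252/1505 = 345.24 V.
After T2: V = 345.24 × 1827/2152 = 293.10 V.
After T3: V = 293.10 × 745/2125 = 102.76 V.
I_load = 102.76/9.66 = 10.637 A, so P_out = 102.76 × 10.637 = 1093.1 W.
All ideal ⇒ P_in = P_out, so I_supply = 1093.1/415 = 2.63 A.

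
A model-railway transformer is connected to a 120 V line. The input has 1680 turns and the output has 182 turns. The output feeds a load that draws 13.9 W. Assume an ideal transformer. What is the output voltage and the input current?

V_out ≈ 13.0 V, I_in ≈ 0.116 A

V_out = V_in × N_out/N_in = 120 × 182/1680 = 13.000 V.
I_out = P/V_out = 13.9/13.000 = 1.0692 A.
I_in = I_out × N_out/N_in = 1.0692 × 182/1680 = 0.116 A.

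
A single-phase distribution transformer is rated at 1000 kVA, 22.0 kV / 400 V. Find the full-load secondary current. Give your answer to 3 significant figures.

I_s = S/V_s = 1000000/400 = 2500 A.

I_s ≈ 2500 A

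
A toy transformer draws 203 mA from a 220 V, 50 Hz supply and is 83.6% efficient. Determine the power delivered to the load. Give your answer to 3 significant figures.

P_in = V_p I_p = 220 × 0.203 = 44.660 W.
P_out = η P_in = 0.836 × 44.660 = 37.3 W.

P_out ≈ 37.3 W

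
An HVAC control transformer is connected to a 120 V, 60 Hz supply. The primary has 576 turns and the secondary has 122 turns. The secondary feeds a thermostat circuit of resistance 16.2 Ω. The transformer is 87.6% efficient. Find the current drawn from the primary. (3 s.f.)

V_s = 120 × 122/576 = 25.417 V.
I_s = V_s/R = 25.417/16.2 = 1.5689 A.
P_out = V_s I_s = 25.417 × 1.5689 = 39.877 W.
P_in = P_out/η = 39.877/0.876 = 45.522 W.
I_p = P_in/V_p = 45.522/120 = 0.379 A.

I_p ≈ 0.379 A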